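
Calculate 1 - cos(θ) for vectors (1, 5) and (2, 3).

With u = (1, 5), v = (2, 3):
u·v = 1·2 + 5·3 = 2 + 15 = 17.
|u| = √(1² + 5²) = √26, |v| = √(2² + 3²) = √13, so |u||v| = √(26·13) = √338.
cos θ = (u·v)/(|u||v|) = 17/√338 ≈ 0.9247
Cosine distance = 1 - cos θ ≈ 1 - 0.9247 = 0.0753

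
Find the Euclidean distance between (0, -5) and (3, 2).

√(Σ(x_i - y_i)²) = √((0 - 3)² + (-5 - 2)²)
= √((-3)² + (-7)²) = √(9 + 49) = √58 ≈ 7.6158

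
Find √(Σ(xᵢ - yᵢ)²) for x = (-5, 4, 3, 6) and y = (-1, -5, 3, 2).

√(Σ(x_i - y_i)²) = √((-5 - (-1))² + (4 - (-5))² + (3 - 3)² + (6 - 2)²)
= √((-4)² + 9² + 0² + 4²) = √(16 + 81 + 0 + 16) = √113 ≈ 10.6301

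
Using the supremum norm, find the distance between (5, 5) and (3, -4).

max(|x_i - y_i|) = max(|5 - 3|, |5 - (-4)|) = max(2, 9) = 9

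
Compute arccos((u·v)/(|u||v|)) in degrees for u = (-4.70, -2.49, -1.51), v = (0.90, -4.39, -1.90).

With u = (-4.70, -2.49, -1.51), v = (0.90, -4.39, -1.90):
u·v = (-4.7)·0.9 + (-2.49)·(-4.39) + (-1.51)·(-1.9) = (-4.23) + 10.9311 + 2.869 = 9.5701.
|u| = √((-4.7)² + (-2.49)² + (-1.51)²) = √(22.09 + 6.2001 + 2.2801) = √30.5702, |v| = √(0.9² + (-4.39)² + (-1.9)²) = √(0.81 + 19.2721 + 3.61) = √23.6921.
cos θ = (u·v)/(|u||v|) = 9.5701/(√30.5702·√23.6921) ≈ 0.355603
θ = arccos(0.355603) ≈ 69.17°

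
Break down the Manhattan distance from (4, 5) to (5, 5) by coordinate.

Σ|x_i - y_i| = |4 - 5| + |5 - 5| = 1 + 0 = 1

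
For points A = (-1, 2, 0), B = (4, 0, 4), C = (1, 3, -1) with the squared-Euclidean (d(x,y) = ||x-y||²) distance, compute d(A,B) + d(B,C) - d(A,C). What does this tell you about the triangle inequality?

d(A,B) = 5² + 2² + 4² = 45, d(B,C) = 3² + 3² + 5² = 43, d(A,C) = 2² + 1² + 1² = 6.
d(A,B) + d(B,C) - d(A,C) = 45 + 43 - 6 = 88 - 6 = 82. This is ≥ 0, so the triangle inequality holds for these points.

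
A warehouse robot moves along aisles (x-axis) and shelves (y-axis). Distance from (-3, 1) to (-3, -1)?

Σ|x_i - y_i| = |-3 - (-3)| + |1 - (-1)| = 0 + 2 = 2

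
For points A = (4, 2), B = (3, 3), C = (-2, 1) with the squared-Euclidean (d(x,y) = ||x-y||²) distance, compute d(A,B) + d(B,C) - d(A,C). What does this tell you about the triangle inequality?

d(A,B) = 1² + 1² = 2, d(B,C) = 5² + 2² = 29, d(A,C) = 6² + 1² = 37.
d(A,B) + d(B,C) - d(A,C) = 2 + 29 - 37 = 31 - 37 = -6. This is < 0, so the triangle inequality FAILS for these points (squared-Euclidean is not a metric).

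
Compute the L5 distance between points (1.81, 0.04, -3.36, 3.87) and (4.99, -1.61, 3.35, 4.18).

(Σ|x_i - y_i|^5)^(1/5) = (|1.81 - 4.99|^5 + |0.04 - (-1.61)|^5 + |-3.36 - 3.35|^5 + |3.87 - 4.18|^5)^(1/5)
= (3.18^5 + 1.65^5 + 6.71^5 + 0.31^5)^(1/5) ≈ (325.1888 + 12.2298 + 13602.3079 + 0.0029)^(1/5) = (13939.7294)^(1/5) ≈ 6.743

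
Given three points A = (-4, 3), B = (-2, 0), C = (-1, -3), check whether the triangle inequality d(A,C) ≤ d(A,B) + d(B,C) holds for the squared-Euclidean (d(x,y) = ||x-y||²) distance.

d(A,B) = 2² + 3² = 13, d(B,C) = 1² + 3² = 10, d(A,C) = 3² + 6² = 45.
d(A,C) = 45 > 13 + 10 = 23. Triangle inequality is VIOLATED. (Squared-Euclidean is not a metric — this is a counterexample.)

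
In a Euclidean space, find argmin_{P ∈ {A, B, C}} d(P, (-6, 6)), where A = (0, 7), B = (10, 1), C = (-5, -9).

Distances: d(A) ≈ 6.0828, d(B) ≈ 16.7631, d(C) ≈ 15.0333. Nearest: A = (0, 7) with distance 6.0828.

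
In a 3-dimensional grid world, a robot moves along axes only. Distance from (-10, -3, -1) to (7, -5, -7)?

Σ|x_i - y_i| = |-10 - 7| + |-3 - (-5)| + |-1 - (-7)| = 17 + 2 + 6 = 25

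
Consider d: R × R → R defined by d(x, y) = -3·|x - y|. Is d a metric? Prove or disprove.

No. With c = -3 < 0, d fails non-negativity: d(1, 7) = -3·|1 - 7| = -3·6 = -18 < 0.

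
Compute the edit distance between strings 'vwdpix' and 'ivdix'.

Let D[i][j] be the edit distance between the first i characters of 'vwdpix' and the first j characters of 'ivdix', with D[i][0] = i, D[0][j] = j, and D[i][j] = D[i-1][j-1] if the characters match, else 1 + min(D[i-1][j], D[i][j-1], D[i-1][j-1]). Filling the table (rows: prefixes of 'vwdpix', columns: prefixes of 'ivdix'):
     ε  i  v  d  i  x
  ε  0  1  2  3  4  5
  v  1  1  1  2  3  4
  w  2  2  2  2  3  4
  d  3  3  3  2  3  4
  p  4  4  4  3  3  4
  i  5  4  5  4  3  4
  x  6  5  5  5  4  3
The bottom-right entry gives D[6][5] = 3, so no sequence of fewer than 3 edits works. Backtracking through the table gives one optimal edit sequence (3 edits):
  vwdpix → iwdpix (sub v→i @1)
  iwdpix → ivdpix (sub w→v @2)
  ivdpix → ivdix (del p @4)
Edit distance = 3.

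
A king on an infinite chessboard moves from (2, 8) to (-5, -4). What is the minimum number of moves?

max(|x_i - y_i|) = max(|2 - (-5)|, |8 - (-4)|) = max(7, 12) = 12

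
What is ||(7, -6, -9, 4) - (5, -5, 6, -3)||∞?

max(|x_i - y_i|) = max(|7 - 5|, |-6 - (-5)|, |-9 - 6|, |4 - (-3)|) = max(2, 1, 15, 7) = 15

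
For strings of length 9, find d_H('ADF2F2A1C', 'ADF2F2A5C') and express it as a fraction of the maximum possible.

Differing positions: 8. Hamming distance = 1. The maximum possible Hamming distance for length-9 strings is 9, so d_H/9 = 1/9 ≈ 0.1111.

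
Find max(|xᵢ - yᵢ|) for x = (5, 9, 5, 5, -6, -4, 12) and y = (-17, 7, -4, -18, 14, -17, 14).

max(|x_i - y_i|) = max(|5 - (-17)|, |9 - 7|, |5 - (-4)|, |5 - (-18)|, |-6 - 14|, |-4 - (-17)|, |12 - 14|) = max(22, 2, 9, 23, 20, 13, 2) = 23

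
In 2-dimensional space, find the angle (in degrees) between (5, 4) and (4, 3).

With u = (5, 4), v = (4, 3):
u·v = 5·4 + 4·3 = 20 + 12 = 32.
|u| = √(5² + 4²) = √41, |v| = √(4² + 3²) = √25, so |u||v| = √(41·25) = √1025.
cos θ = (u·v)/(|u||v|) = 32/√1025 ≈ 0.999512
θ = arccos(0.999512) ≈ 1.79°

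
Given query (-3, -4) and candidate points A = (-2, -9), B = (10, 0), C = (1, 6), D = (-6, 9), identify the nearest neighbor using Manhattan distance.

Distances: d(A) = 6, d(B) = 17, d(C) = 14, d(D) = 16. Nearest: A = (-2, -9) with distance 6.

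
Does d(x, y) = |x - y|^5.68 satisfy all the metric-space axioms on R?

No. d(x,y) = |x-y|^5.68 fails the triangle inequality since p = 5.68 > 1. Counterexample: x = -1, y = 3, z = 12. d(x,z) = |-1 - 12|^5.68 = 13^5.68 ≈ 2124213.8743, but d(x,y) + d(y,z) = 4^5.68 + 9^5.68 ≈ 2628.4562 + 263085.8278 = 265714.284. Since 2124213.8743 > 265714.284, the triangle inequality is violated.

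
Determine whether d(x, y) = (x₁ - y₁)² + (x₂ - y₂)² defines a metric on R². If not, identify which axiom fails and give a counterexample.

No. The squared Euclidean distance fails the triangle inequality. Counterexample: x = (0, 0), y = (4, 2), z = (8, 4). d(x,z) = 8² + 4² = 80, but d(x,y) + d(y,z) = (4² + 2²) + (4² + 2²) = 20 + 20 = 40. Since 80 > 40, the triangle inequality is violated. (Note: √d, the ordinary Euclidean distance, IS a metric.)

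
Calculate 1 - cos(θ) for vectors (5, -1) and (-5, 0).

With u = (5, -1), v = (-5, 0):
u·v = 5·(-5) + (-1)·0 = (-25) + 0 = -25.
|u| = √(5² + (-1)²) = √26, |v| = √((-5)² + 0²) = √25, so |u||v| = √(26·25) = √650.
cos θ = (u·v)/(|u||v|) = -25/√650 ≈ -0.9806
Cosine distance = 1 - cos θ ≈ 1 - (-0.9806) = 1.9806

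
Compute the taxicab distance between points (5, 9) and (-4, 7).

Σ|x_i - y_i| = |5 - (-4)| + |9 - 7| = 9 + 2 = 11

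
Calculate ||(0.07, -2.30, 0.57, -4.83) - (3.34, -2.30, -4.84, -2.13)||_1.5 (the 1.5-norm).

(Σ|x_i - y_i|^1.5)^(1/1.5) = (|0.07 - 3.34|^1.5 + |-2.3 - (-2.3)|^1.5 + |0.57 - (-4.84)|^1.5 + |-4.83 - (-2.13)|^1.5)^(1/1.5)
= (3.27^1.5 + 0^1.5 + 5.41^1.5 + 2.7^1.5)^(1/1.5) ≈ (5.9132 + 0 + 12.5833 + 4.4366)^(1/1.5) = (22.9331)^(1/1.5) ≈ 8.0719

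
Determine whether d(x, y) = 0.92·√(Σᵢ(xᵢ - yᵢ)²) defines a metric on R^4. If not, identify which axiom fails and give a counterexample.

Yes. The L2 (Euclidean) norm induces a metric on R^4, and multiplying a metric by a positive constant 0.92 > 0 preserves all four axioms: non-negativity (0.92·||x-y|| ≥ 0), identity (0.92·||x-y|| = 0 ⟺ ||x-y|| = 0 ⟺ x = y), symmetry (||x-y|| = ||y-x||), and the triangle inequality (0.92·||x-z|| ≤ 0.92·||x-y|| + 0.92·||y-z||). So d is a metric.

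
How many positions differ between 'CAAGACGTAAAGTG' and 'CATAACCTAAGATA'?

Differing positions: 3, 4, 7, 11, 12, 14. Hamming distance = 6.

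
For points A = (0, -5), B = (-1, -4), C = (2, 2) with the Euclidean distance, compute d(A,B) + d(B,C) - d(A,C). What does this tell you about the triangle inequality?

d(A,B) = √(1² + 1²) = √2 ≈ 1.4142, d(B,C) = √(3² + 6²) = √45 ≈ 6.7082, d(A,C) = √(2² + 7²) = √53 ≈ 7.2801.
d(A,B) + d(B,C) - d(A,C) = 1.4142 + 6.7082 - 7.2801 = 8.1224 - 7.2801 = 0.8423 (to 4 decimal places). This is ≥ 0, so the triangle inequality holds for these points.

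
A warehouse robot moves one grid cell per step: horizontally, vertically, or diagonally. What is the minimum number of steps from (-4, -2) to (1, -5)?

max(|x_i - y_i|) = max(|-4 - 1|, |-2 - (-5)|) = max(5, 3) = 5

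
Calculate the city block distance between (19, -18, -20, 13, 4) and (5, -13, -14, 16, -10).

Σ|x_i - y_i| = |19 - 5| + |-18 - (-13)| + |-20 - (-14)| + |13 - 16| + |4 - (-10)| = 14 + 5 + 6 + 3 + 14 = 42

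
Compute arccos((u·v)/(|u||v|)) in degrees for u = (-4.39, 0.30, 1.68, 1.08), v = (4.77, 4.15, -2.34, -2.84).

With u = (-4.39, 0.30, 1.68, 1.08), v = (4.77, 4.15, -2.34, -2.84):
u·v = (-4.39)·4.77 + 0.3·4.15 + 1.68·(-2.34) + 1.08·(-2.84) = (-20.9403) + 1.245 + (-3.9312) + (-3.0672) = -26.6937.
|u| = √((-4.39)² + 0.3² + 1.68² + 1.08²) = √(19.2721 + 0.09 + 2.8224 + 1.1664) = √23.3509, |v| = √(4.77² + 4.15² + (-2.34)² + (-2.84)²) = √(22.7529 + 17.2225 + 5.4756 + 8.0656) = √53.5166.
cos θ = (u·v)/(|u||v|) = -26.6937/(√23.3509·√53.5166) ≈ -0.755114
θ = arccos(-0.755114) ≈ 139.04°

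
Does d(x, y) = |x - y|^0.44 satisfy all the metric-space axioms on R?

Yes. With 0 < p = 0.44 ≤ 1, d(x,y) = |x-y|^0.44 is a metric on R. Non-negativity and symmetry are immediate; |x-y|^0.44 = 0 ⟺ |x-y| = 0 ⟺ x = y. For the triangle inequality, the function t ↦ t^0.44 is subadditive on [0,∞) when p ≤ 1, so |x-z|^0.44 ≤ (|x-y| + |y-z|)^0.44 ≤ |x-y|^0.44 + |y-z|^0.44.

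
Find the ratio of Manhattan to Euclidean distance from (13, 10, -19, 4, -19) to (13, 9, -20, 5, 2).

L1 = |13 - 13| + |10 - 9| + |-19 - (-20)| + |4 - 5| + |-19 - 2| = 0 + 1 + 1 + 1 + 21 = 24
L2 = √(0² + 1² + 1² + 1² + 21²) = √444 ≈ 21.0713
L1 ≥ L2 always (equality iff movement is along one axis); L1 > L2 here.
Ratio L1/L2 = 24/√444 ≈ 1.139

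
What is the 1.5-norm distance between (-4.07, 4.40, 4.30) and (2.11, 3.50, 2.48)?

(Σ|x_i - y_i|^1.5)^(1/1.5) = (|-4.07 - 2.11|^1.5 + |4.4 - 3.5|^1.5 + |4.3 - 2.48|^1.5)^(1/1.5)
= (6.18^1.5 + 0.9^1.5 + 1.82^1.5)^(1/1.5) ≈ (15.3632 + 0.8538 + 2.4553)^(1/1.5) = (18.6723)^(1/1.5) ≈ 7.0383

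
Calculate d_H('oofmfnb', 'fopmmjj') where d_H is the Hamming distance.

Differing positions: 1, 3, 5, 6, 7. Hamming distance = 5.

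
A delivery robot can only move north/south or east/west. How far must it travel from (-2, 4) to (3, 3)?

Σ|x_i - y_i| = |-2 - 3| + |4 - 3| = 5 + 1 = 6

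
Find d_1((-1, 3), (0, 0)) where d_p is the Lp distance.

Σ|x_i - y_i| = |-1 - 0| + |3 - 0| = 1 + 3 = 4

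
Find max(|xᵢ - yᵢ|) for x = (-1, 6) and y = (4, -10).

max(|x_i - y_i|) = max(|-1 - 4|, |6 - (-10)|) = max(5, 16) = 16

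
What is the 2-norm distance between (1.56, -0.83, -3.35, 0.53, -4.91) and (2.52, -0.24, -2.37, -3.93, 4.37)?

(Σ|x_i - y_i|^2)^(1/2) = (|1.56 - 2.52|^2 + |-0.83 - (-0.24)|^2 + |-3.35 - (-2.37)|^2 + |0.53 - (-3.93)|^2 + |-4.91 - 4.37|^2)^(1/2)
= (0.96^2 + 0.59^2 + 0.98^2 + 4.46^2 + 9.28^2)^(1/2) = (0.9216 + 0.3481 + 0.9604 + 19.8916 + 86.1184)^(1/2) = (108.2401)^(1/2) ≈ 10.4039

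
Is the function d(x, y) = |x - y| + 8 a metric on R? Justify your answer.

No. d fails identity of indiscernibles (specifically d(x,x) = 0): d(-5, -5) = |-5 - (-5)| + 8 = 0 + 8 = 8 ≠ 0.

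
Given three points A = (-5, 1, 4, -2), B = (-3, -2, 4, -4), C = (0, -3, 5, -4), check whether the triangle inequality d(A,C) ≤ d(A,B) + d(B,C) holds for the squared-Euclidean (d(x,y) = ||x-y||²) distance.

d(A,B) = 2² + 3² + 0² + 2² = 17, d(B,C) = 3² + 1² + 1² + 0² = 11, d(A,C) = 5² + 4² + 1² + 2² = 46.
d(A,C) = 46 > 17 + 11 = 28. Triangle inequality is VIOLATED. (Squared-Euclidean is not a metric — this is a counterexample.)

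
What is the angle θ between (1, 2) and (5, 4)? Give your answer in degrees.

With u = (1, 2), v = (5, 4):
u·v = 1·5 + 2·4 = 5 + 8 = 13.
|u| = √(1² + 2²) = √5, |v| = √(5² + 4²) = √41, so |u||v| = √(5·41) = √205.
cos θ = (u·v)/(|u||v|) = 13/√205 ≈ 0.907959
θ = arccos(0.907959) ≈ 24.78°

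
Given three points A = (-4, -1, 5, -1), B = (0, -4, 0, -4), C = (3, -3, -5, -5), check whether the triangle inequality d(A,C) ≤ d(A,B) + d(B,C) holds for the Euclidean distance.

d(A,B) = √(4² + 3² + 5² + 3²) = √59 ≈ 7.6811, d(B,C) = √(3² + 1² + 5² + 1²) = √36 = 6, d(A,C) = √(7² + 2² + 10² + 4²) = √169 = 13.
d(A,C) = 13 ≤ 7.6811 + 6 = 13.6811. Triangle inequality is satisfied.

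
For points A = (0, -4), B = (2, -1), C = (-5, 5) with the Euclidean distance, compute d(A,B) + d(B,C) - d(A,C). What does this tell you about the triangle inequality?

d(A,B) = √(2² + 3²) = √13 ≈ 3.6056, d(B,C) = √(7² + 6²) = √85 ≈ 9.2195, d(A,C) = √(5² + 9²) = √106 ≈ 10.2956.
d(A,B) + d(B,C) - d(A,C) = 3.6056 + 9.2195 - 10.2956 = 12.8251 - 10.2956 = 2.5295 (to 4 decimal places). This is ≥ 0, so the triangle inequality holds for these points.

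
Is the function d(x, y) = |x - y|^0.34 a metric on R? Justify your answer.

Yes. With 0 < p = 0.34 ≤ 1, d(x,y) = |x-y|^0.34 is a metric on R. Non-negativity and symmetry are immediate; |x-y|^0.34 = 0 ⟺ |x-y| = 0 ⟺ x = y. For the triangle inequality, the function t ↦ t^0.34 is subadditive on [0,∞) when p ≤ 1, so |x-z|^0.34 ≤ (|x-y| + |y-z|)^0.34 ≤ |x-y|^0.34 + |y-z|^0.34.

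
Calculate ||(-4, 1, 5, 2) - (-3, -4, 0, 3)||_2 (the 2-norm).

(Σ|x_i - y_i|^2)^(1/2) = (|-4 - (-3)|^2 + |1 - (-4)|^2 + |5 - 0|^2 + |2 - 3|^2)^(1/2)
= (1^2 + 5^2 + 5^2 + 1^2)^(1/2) = (1 + 25 + 25 + 1)^(1/2) = (52)^(1/2) ≈ 7.2111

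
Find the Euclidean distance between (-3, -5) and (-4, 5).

√(Σ(x_i - y_i)²) = √((-3 - (-4))² + (-5 - 5)²)
= √(1² + (-10)²) = √(1 + 100) = √101 ≈ 10.0499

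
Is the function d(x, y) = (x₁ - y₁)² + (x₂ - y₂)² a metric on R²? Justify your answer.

No. The squared Euclidean distance fails the triangle inequality. Counterexample: x = (0, 0), y = (4, 5), z = (8, 10). d(x,z) = 8² + 10² = 164, but d(x,y) + d(y,z) = (4² + 5²) + (4² + 5²) = 41 + 41 = 82. Since 164 > 82, the triangle inequality is violated. (Note: √d, the ordinary Euclidean distance, IS a metric.)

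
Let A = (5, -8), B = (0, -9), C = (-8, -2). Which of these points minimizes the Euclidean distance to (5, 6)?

Distances: d(A) = 14, d(B) ≈ 15.8114, d(C) ≈ 15.2643. Nearest: A = (5, -8) with distance 14.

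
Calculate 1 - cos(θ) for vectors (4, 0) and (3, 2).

With u = (4, 0), v = (3, 2):
u·v = 4·3 + 0·2 = 12 + 0 = 12.
|u| = √(4² + 0²) = √16, |v| = √(3² + 2²) = √13, so |u||v| = √(16·13) = √208.
cos θ = (u·v)/(|u||v|) = 12/√208 ≈ 0.8321
Cosine distance = 1 - cos θ ≈ 1 - 0.8321 = 0.1679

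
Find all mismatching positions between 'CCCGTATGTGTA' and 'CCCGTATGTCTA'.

Differing positions: 10. Hamming distance = 1.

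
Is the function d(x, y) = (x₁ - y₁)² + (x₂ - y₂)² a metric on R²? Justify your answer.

No. The squared Euclidean distance fails the triangle inequality. Counterexample: x = (0, 0), y = (1, 2), z = (2, 4). d(x,z) = 2² + 4² = 20, but d(x,y) + d(y,z) = (1² + 2²) + (1² + 2²) = 5 + 5 = 10. Since 20 > 10, the triangle inequality is violated. (Note: √d, the ordinary Euclidean distance, IS a metric.)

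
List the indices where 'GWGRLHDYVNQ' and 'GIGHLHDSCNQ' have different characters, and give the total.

Differing positions: 2, 4, 8, 9. Hamming distance = 4.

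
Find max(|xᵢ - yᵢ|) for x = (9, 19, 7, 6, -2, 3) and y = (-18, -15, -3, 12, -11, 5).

max(|x_i - y_i|) = max(|9 - (-18)|, |19 - (-15)|, |7 - (-3)|, |6 - 12|, |-2 - (-11)|, |3 - 5|) = max(27, 34, 10, 6, 9, 2) = 34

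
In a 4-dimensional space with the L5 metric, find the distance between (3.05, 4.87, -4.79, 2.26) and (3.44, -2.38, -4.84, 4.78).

(Σ|x_i - y_i|^5)^(1/5) = (|3.05 - 3.44|^5 + |4.87 - (-2.38)|^5 + |-4.79 - (-4.84)|^5 + |2.26 - 4.78|^5)^(1/5)
= (0.39^5 + 7.25^5 + 0.05^5 + 2.52^5)^(1/5) ≈ (0.009 + 20030.4189 + 0 + 101.6255)^(1/5) = (20132.0534)^(1/5) ≈ 7.2573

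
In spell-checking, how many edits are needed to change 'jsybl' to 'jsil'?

Let D[i][j] be the edit distance between the first i characters of 'jsybl' and the first j characters of 'jsil', with D[i][0] = i, D[0][j] = j, and D[i][j] = D[i-1][j-1] if the characters match, else 1 + min(D[i-1][j], D[i][j-1], D[i-1][j-1]). Filling the table (rows: prefixes of 'jsybl', columns: prefixes of 'jsil'):
     ε  j  s  i  l
  ε  0  1  2  3  4
  j  1  0  1  2  3
  s  2  1  0  1  2
  y  3  2  1  1  2
  b  4  3  2  2  2
  l  5  4  3  3  2
The bottom-right entry gives D[5][4] = 2, so no sequence of fewer than 2 edits works. Backtracking through the table gives one optimal edit sequence (2 edits):
  jsybl → jsbl (del y @3)
  jsbl → jsil (sub b→i @3)
Edit distance = 2.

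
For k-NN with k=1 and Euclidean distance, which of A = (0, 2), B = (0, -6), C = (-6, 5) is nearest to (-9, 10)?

Distances: d(A) ≈ 12.0416, d(B) ≈ 18.3576, d(C) ≈ 5.831. Nearest: C = (-6, 5) with distance 5.831.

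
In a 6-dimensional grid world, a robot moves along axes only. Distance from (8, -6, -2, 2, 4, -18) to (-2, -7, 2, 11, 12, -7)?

Σ|x_i - y_i| = |8 - (-2)| + |-6 - (-7)| + |-2 - 2| + |2 - 11| + |4 - 12| + |-18 - (-7)| = 10 + 1 + 4 + 9 + 8 + 11 = 43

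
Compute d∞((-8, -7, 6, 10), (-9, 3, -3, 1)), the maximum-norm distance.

max(|x_i - y_i|) = max(|-8 - (-9)|, |-7 - 3|, |6 - (-3)|, |10 - 1|) = max(1, 10, 9, 9) = 10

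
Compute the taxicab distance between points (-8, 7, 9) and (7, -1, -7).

Σ|x_i - y_i| = |-8 - 7| + |7 - (-1)| + |9 - (-7)| = 15 + 8 + 16 = 39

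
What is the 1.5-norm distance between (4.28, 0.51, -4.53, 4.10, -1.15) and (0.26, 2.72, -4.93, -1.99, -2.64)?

(Σ|x_i - y_i|^1.5)^(1/1.5) = (|4.28 - 0.26|^1.5 + |0.51 - 2.72|^1.5 + |-4.53 - (-4.93)|^1.5 + |4.1 - (-1.99)|^1.5 + |-1.15 - (-2.64)|^1.5)^(1/1.5)
= (4.02^1.5 + 2.21^1.5 + 0.4^1.5 + 6.09^1.5 + 1.49^1.5)^(1/1.5) ≈ (8.0601 + 3.2854 + 0.253 + 15.0289 + 1.8188)^(1/1.5) = (28.4462)^(1/1.5) ≈ 9.3186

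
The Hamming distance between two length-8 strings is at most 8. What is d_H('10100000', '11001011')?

Differing positions: 2, 3, 5, 7, 8. Hamming distance = 5. The maximum possible Hamming distance for length-8 strings is 8, so d_H/8 = 5/8 = 0.625.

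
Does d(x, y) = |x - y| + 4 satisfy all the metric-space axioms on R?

No. d fails identity of indiscernibles (specifically d(x,x) = 0): d(1, 1) = |1 - 1| + 4 = 0 + 4 = 4 ≠ 0.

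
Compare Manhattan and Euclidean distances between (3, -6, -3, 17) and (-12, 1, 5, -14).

L1 = |3 - (-12)| + |-6 - 1| + |-3 - 5| + |17 - (-14)| = 15 + 7 + 8 + 31 = 61
L2 = √(15² + 7² + 8² + 31²) = √1299 ≈ 36.0416
L1 ≥ L2 always (equality iff movement is along one axis); L1 > L2 here.
Ratio L1/L2 = 61/√1299 ≈ 1.6925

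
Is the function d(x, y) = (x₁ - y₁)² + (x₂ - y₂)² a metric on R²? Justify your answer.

No. The squared Euclidean distance fails the triangle inequality. Counterexample: x = (0, 0), y = (1, 2), z = (2, 4). d(x,z) = 2² + 4² = 20, but d(x,y) + d(y,z) = (1² + 2²) + (1² + 2²) = 5 + 5 = 10. Since 20 > 10, the triangle inequality is violated. (Note: √d, the ordinary Euclidean distance, IS a metric.)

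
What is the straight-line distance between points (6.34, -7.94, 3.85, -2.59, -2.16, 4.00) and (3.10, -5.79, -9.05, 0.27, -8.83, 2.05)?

√(Σ(x_i - y_i)²) = √((6.34 - 3.1)² + (-7.94 - (-5.79))² + (3.85 - (-9.05))² + (-2.59 - 0.27)² + (-2.16 - (-8.83))² + (4 - 2.05)²)
= √(3.24² + (-2.15)² + 12.9² + (-2.86)² + 6.67² + 1.95²) = √(10.4976 + 4.6225 + 166.41 + 8.1796 + 44.4889 + 3.8025) = √238.0011 ≈ 15.4273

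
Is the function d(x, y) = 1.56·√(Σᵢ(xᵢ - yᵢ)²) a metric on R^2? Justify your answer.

Yes. The L2 (Euclidean) norm induces a metric on R^2, and multiplying a metric by a positive constant 1.56 > 0 preserves all four axioms: non-negativity (1.56·||x-y|| ≥ 0), identity (1.56·||x-y|| = 0 ⟺ ||x-y|| = 0 ⟺ x = y), symmetry (||x-y|| = ||y-x||), and the triangle inequality (1.56·||x-z|| ≤ 1.56·||x-y|| + 1.56·||y-z||). So d is a metric.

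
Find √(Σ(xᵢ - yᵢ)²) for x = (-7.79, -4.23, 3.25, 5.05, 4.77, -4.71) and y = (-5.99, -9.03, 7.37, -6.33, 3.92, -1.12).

√(Σ(x_i - y_i)²) = √((-7.79 - (-5.99))² + (-4.23 - (-9.03))² + (3.25 - 7.37)² + (5.05 - (-6.33))² + (4.77 - 3.92)² + (-4.71 - (-1.12))²)
= √((-1.8)² + 4.8² + (-4.12)² + 11.38² + 0.85² + (-3.59)²) = √(3.24 + 23.04 + 16.9744 + 129.5044 + 0.7225 + 12.8881) = √186.3694 ≈ 13.6517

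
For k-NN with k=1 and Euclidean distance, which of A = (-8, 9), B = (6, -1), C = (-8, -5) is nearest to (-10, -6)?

Distances: d(A) ≈ 15.1327, d(B) ≈ 16.7631, d(C) ≈ 2.2361. Nearest: C = (-8, -5) with distance 2.2361.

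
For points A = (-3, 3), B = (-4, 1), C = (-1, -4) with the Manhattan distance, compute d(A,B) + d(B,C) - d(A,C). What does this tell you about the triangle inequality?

d(A,B) = 1 + 2 = 3, d(B,C) = 3 + 5 = 8, d(A,C) = 2 + 7 = 9.
d(A,B) + d(B,C) - d(A,C) = 3 + 8 - 9 = 11 - 9 = 2. This is ≥ 0, so the triangle inequality holds for these points.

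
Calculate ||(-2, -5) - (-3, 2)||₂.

√(Σ(x_i - y_i)²) = √((-2 - (-3))² + (-5 - 2)²)
= √(1² + (-7)²) = √(1 + 49) = √50 ≈ 7.0711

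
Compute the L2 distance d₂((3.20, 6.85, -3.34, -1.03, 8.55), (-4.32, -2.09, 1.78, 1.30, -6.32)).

√(Σ(x_i - y_i)²) = √((3.2 - (-4.32))² + (6.85 - (-2.09))² + (-3.34 - 1.78)² + (-1.03 - 1.3)² + (8.55 - (-6.32))²)
= √(7.52² + 8.94² + (-5.12)² + (-2.33)² + 14.87²) = √(56.5504 + 79.9236 + 26.2144 + 5.4289 + 221.1169) = √389.2342 ≈ 19.729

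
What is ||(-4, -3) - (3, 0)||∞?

max(|x_i - y_i|) = max(|-4 - 3|, |-3 - 0|) = max(7, 3) = 7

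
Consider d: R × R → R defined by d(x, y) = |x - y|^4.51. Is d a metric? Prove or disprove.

No. d(x,y) = |x-y|^4.51 fails the triangle inequality since p = 4.51 > 1. Counterexample: x = 4, y = 10, z = 11. d(x,z) = |4 - 11|^4.51 = 7^4.51 ≈ 6477.2724, but d(x,y) + d(y,z) = 6^4.51 + 1^4.51 ≈ 3231.9314 + 1 = 3232.9314. Since 6477.2724 > 3232.9314, the triangle inequality is violated.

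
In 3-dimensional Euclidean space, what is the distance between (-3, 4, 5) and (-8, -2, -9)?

√(Σ(x_i - y_i)²) = √((-3 - (-8))² + (4 - (-2))² + (5 - (-9))²)
= √(5² + 6² + 14²) = √(25 + 36 + 196) = √257 ≈ 16.0312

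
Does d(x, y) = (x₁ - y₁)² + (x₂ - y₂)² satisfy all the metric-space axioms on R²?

No. The squared Euclidean distance fails the triangle inequality. Counterexample: x = (0, 0), y = (1, 3), z = (2, 6). d(x,z) = 2² + 6² = 40, but d(x,y) + d(y,z) = (1² + 3²) + (1² + 3²) = 10 + 10 = 20. Since 40 > 20, the triangle inequality is violated. (Note: √d, the ordinary Euclidean distance, IS a metric.)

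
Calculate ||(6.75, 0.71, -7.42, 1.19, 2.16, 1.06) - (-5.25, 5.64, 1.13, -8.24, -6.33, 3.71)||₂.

√(Σ(x_i - y_i)²) = √((6.75 - (-5.25))² + (0.71 - 5.64)² + (-7.42 - 1.13)² + (1.19 - (-8.24))² + (2.16 - (-6.33))² + (1.06 - 3.71)²)
= √(12² + (-4.93)² + (-8.55)² + 9.43² + 8.49² + (-2.65)²) = √(144 + 24.3049 + 73.1025 + 88.9249 + 72.0801 + 7.0225) = √409.4349 ≈ 20.2345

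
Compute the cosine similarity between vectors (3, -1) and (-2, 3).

With u = (3, -1), v = (-2, 3):
u·v = 3·(-2) + (-1)·3 = (-6) + (-3) = -9.
|u| = √(3² + (-1)²) = √10, |v| = √((-2)² + 3²) = √13, so |u||v| = √(10·13) = √130.
cos θ = (u·v)/(|u||v|) = -9/√130 ≈ -0.7894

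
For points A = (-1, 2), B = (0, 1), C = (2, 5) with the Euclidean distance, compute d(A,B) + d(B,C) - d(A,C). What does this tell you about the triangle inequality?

d(A,B) = √(1² + 1²) = √2 ≈ 1.4142, d(B,C) = √(2² + 4²) = √20 ≈ 4.4721, d(A,C) = √(3² + 3²) = √18 ≈ 4.2426.
d(A,B) + d(B,C) - d(A,C) = 1.4142 + 4.4721 - 4.2426 = 5.8863 - 4.2426 = 1.6437 (to 4 decimal places). This is ≥ 0, so the triangle inequality holds for these points.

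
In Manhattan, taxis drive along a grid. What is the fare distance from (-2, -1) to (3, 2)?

Σ|x_i - y_i| = |-2 - 3| + |-1 - 2| = 5 + 3 = 8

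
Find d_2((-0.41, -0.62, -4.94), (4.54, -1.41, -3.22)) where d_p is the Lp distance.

(Σ|x_i - y_i|^2)^(1/2) = (|-0.41 - 4.54|^2 + |-0.62 - (-1.41)|^2 + |-4.94 - (-3.22)|^2)^(1/2)
= (4.95^2 + 0.79^2 + 1.72^2)^(1/2) = (24.5025 + 0.6241 + 2.9584)^(1/2) = (28.085)^(1/2) ≈ 5.2995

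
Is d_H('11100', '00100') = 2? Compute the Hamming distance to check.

Differing positions: 1, 2. Hamming distance = 2, so the claim is true.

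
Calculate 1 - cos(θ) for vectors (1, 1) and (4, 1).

With u = (1, 1), v = (4, 1):
u·v = 1·4 + 1·1 = 4 + 1 = 5.
|u| = √(1² + 1²) = √2, |v| = √(4² + 1²) = √17, so |u||v| = √(2·17) = √34.
cos θ = (u·v)/(|u||v|) = 5/√34 ≈ 0.8575
Cosine distance = 1 - cos θ ≈ 1 - 0.8575 = 0.1425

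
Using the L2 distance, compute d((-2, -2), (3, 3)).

(Σ|x_i - y_i|^2)^(1/2) = (|-2 - 3|^2 + |-2 - 3|^2)^(1/2)
= (5^2 + 5^2)^(1/2) = (25 + 25)^(1/2) = (50)^(1/2) ≈ 7.0711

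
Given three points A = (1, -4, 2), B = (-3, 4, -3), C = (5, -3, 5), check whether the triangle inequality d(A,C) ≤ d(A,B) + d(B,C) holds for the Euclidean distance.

d(A,B) = √(4² + 8² + 5²) = √105 ≈ 10.247, d(B,C) = √(8² + 7² + 8²) = √177 ≈ 13.3041, d(A,C) = √(4² + 1² + 3²) = √26 ≈ 5.099.
d(A,C) ≈ 5.099 ≤ 10.247 + 13.3041 = 23.5511. Triangle inequality is satisfied.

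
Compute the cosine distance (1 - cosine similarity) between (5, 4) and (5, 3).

With u = (5, 4), v = (5, 3):
u·v = 5·5 + 4·3 = 25 + 12 = 37.
|u| = √(5² + 4²) = √41, |v| = √(5² + 3²) = √34, so |u||v| = √(41·34) = √1394.
cos θ = (u·v)/(|u||v|) = 37/√1394 ≈ 0.991
Cosine distance = 1 - cos θ ≈ 1 - 0.991 = 0.009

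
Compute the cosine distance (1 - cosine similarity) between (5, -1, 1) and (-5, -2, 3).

With u = (5, -1, 1), v = (-5, -2, 3):
u·v = 5·(-5) + (-1)·(-2) + 1·3 = (-25) + 2 + 3 = -20.
|u| = √(5² + (-1)² + 1²) = √27, |v| = √((-5)² + (-2)² + 3²) = √38, so |u||v| = √(27·38) = √1026.
cos θ = (u·v)/(|u||v|) = -20/√1026 ≈ -0.6244
Cosine distance = 1 - cos θ ≈ 1 - (-0.6244) = 1.6244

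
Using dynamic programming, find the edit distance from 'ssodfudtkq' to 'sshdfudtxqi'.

Let D[i][j] be the edit distance between the first i characters of 'ssodfudtkq' and the first j characters of 'sshdfudtxqi', with D[i][0] = i, D[0][j] = j, and D[i][j] = D[i-1][j-1] if the characters match, else 1 + min(D[i-1][j], D[i][j-1], D[i-1][j-1]). Filling the table (rows: prefixes of 'ssodfudtkq', columns: prefixes of 'sshdfudtxqi'):
     ε  s  s  h  d  f  u  d  t  x  q  i
  ε  0  1  2  3  4  5  6  7  8  9 10 11
  s  1  0  1  2  3  4  5  6  7  8  9 10
  s  2  1  0  1  2  3  4  5  6  7  8  9
  o  3  2  1  1  2  3  4  5  6  7  8  9
  d  4  3  2  2  1  2  3  4  5  6  7  8
  f  5  4  3  3  2  1  2  3  4  5  6  7
  u  6  5  4  4  3  2  1  2  3  4  5  6
  d  7  6  5  5  4  3  2  1  2  3  4  5
  t  8  7  6  6  5  4  3  2  1  2  3  4
  k  9  8  7  7  6  5  4  3  2  2  3  4
  q 10  9  8  8  7  6  5  4  3  3  2  3
The bottom-right entry gives D[10][11] = 3, so no sequence of fewer than 3 edits works. Backtracking through the table gives one optimal edit sequence (3 edits):
  ssodfudtkq → sshdfudtkq (sub o→h @3)
  sshdfudtkq → sshdfudtxq (sub k→x @9)
  sshdfudtxq → sshdfudtxqi (ins i @11)
Edit distance = 3.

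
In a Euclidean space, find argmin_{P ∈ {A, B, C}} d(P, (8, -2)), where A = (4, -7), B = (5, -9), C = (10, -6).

Distances: d(A) ≈ 6.4031, d(B) ≈ 7.6158, d(C) ≈ 4.4721. Nearest: C = (10, -6) with distance 4.4721.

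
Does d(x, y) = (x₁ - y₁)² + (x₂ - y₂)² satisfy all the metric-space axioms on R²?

No. The squared Euclidean distance fails the triangle inequality. Counterexample: x = (0, 0), y = (4, 5), z = (8, 10). d(x,z) = 8² + 10² = 164, but d(x,y) + d(y,z) = (4² + 5²) + (4² + 5²) = 41 + 41 = 82. Since 164 > 82, the triangle inequality is violated. (Note: √d, the ordinary Euclidean distance, IS a metric.)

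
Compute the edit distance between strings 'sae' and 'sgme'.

Let D[i][j] be the edit distance between the first i characters of 'sae' and the first j characters of 'sgme', with D[i][0] = i, D[0][j] = j, and D[i][j] = D[i-1][j-1] if the characters match, else 1 + min(D[i-1][j], D[i][j-1], D[i-1][j-1]). Filling the table (rows: prefixes of 'sae', columns: prefixes of 'sgme'):
     ε  s  g  m  e
  ε  0  1  2  3  4
  s  1  0  1  2  3
  a  2  1  1  2  3
  e  3  2  2  2  2
The bottom-right entry gives D[3][4] = 2, so no sequence of fewer than 2 edits works. Backtracking through the table gives one optimal edit sequence (2 edits):
  sae → sgae (ins g @2)
  sgae → sgme (sub a→m @3)
Edit distance = 2.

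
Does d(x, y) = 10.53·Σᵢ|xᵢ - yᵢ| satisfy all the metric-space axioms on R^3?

Yes. The L1 (Manhattan) norm induces a metric on R^3, and multiplying a metric by a positive constant 10.53 > 0 preserves all four axioms: non-negativity (10.53·||x-y|| ≥ 0), identity (10.53·||x-y|| = 0 ⟺ ||x-y|| = 0 ⟺ x = y), symmetry (||x-y|| = ||y-x||), and the triangle inequality (10.53·||x-z|| ≤ 10.53·||x-y|| + 10.53·||y-z||). So d is a metric.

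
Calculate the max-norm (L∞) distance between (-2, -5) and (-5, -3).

max(|x_i - y_i|) = max(|-2 - (-5)|, |-5 - (-3)|) = max(3, 2) = 3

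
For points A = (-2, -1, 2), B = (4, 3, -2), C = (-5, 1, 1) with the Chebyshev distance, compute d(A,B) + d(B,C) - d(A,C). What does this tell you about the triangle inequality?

d(A,B) = max(6, 4, 4) = 6, d(B,C) = max(9, 2, 3) = 9, d(A,C) = max(3, 2, 1) = 3.
d(A,B) + d(B,C) - d(A,C) = 6 + 9 - 3 = 15 - 3 = 12. This is ≥ 0, so the triangle inequality holds for these points.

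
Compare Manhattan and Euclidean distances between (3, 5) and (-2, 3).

L1 = |3 - (-2)| + |5 - 3| = 5 + 2 = 7
L2 = √(5² + 2²) = √29 ≈ 5.3852
L1 ≥ L2 always (equality iff movement is along one axis); L1 > L2 here.
Ratio L1/L2 = 7/√29 ≈ 1.2999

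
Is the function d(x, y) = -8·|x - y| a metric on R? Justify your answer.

No. With c = -8 < 0, d fails non-negativity: d(4, 10) = -8·|4 - 10| = -8·6 = -48 < 0.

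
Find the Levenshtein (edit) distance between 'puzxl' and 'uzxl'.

Let D[i][j] be the edit distance between the first i characters of 'puzxl' and the first j characters of 'uzxl', with D[i][0] = i, D[0][j] = j, and D[i][j] = D[i-1][j-1] if the characters match, else 1 + min(D[i-1][j], D[i][j-1], D[i-1][j-1]). Filling the table (rows: prefixes of 'puzxl', columns: prefixes of 'uzxl'):
     ε  u  z  x  l
  ε  0  1  2  3  4
  p  1  1  2  3  4
  u  2  1  2  3  4
  z  3  2  1  2  3
  x  4  3  2  1  2
  l  5  4  3  2  1
The bottom-right entry gives D[5][4] = 1, so no sequence of fewer than 1 edit works. Backtracking through the table gives one optimal edit sequence (1 edit):
  puzxl → uzxl (del p @1)
Edit distance = 1.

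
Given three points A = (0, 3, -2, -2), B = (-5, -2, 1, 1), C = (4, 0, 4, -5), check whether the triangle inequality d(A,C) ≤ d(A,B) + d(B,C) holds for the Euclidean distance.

d(A,B) = √(5² + 5² + 3² + 3²) = √68 ≈ 8.2462, d(B,C) = √(9² + 2² + 3² + 6²) = √130 ≈ 11.4018, d(A,C) = √(4² + 3² + 6² + 3²) = √70 ≈ 8.3666.
d(A,C) ≈ 8.3666 ≤ 8.2462 + 11.4018 = 19.648. Triangle inequality is satisfied.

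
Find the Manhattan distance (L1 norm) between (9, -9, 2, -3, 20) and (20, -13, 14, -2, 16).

Σ|x_i - y_i| = |9 - 20| + |-9 - (-13)| + |2 - 14| + |-3 - (-2)| + |20 - 16| = 11 + 4 + 12 + 1 + 4 = 32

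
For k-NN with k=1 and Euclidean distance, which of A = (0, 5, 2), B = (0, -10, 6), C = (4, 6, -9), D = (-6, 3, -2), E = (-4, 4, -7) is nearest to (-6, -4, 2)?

Distances: d(A) ≈ 10.8167, d(B) ≈ 9.3808, d(C) ≈ 17.9165, d(D) ≈ 8.0623, d(E) ≈ 12.2066. Nearest: D = (-6, 3, -2) with distance 8.0623.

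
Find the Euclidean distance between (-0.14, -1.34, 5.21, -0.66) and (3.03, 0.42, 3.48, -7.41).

√(Σ(x_i - y_i)²) = √((-0.14 - 3.03)² + (-1.34 - 0.42)² + (5.21 - 3.48)² + (-0.66 - (-7.41))²)
= √((-3.17)² + (-1.76)² + 1.73² + 6.75²) = √(10.0489 + 3.0976 + 2.9929 + 45.5625) = √61.7019 ≈ 7.8551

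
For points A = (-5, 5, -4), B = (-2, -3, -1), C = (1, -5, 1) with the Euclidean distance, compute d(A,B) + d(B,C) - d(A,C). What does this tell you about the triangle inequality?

d(A,B) = √(3² + 8² + 3²) = √82 ≈ 9.0554, d(B,C) = √(3² + 2² + 2²) = √17 ≈ 4.1231, d(A,C) = √(6² + 10² + 5²) = √161 ≈ 12.6886.
d(A,B) + d(B,C) - d(A,C) = 9.0554 + 4.1231 - 12.6886 = 13.1785 - 12.6886 = 0.4899 (to 4 decimal places). This is ≥ 0, so the triangle inequality holds for these points.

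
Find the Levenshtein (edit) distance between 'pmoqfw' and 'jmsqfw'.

Let D[i][j] be the edit distance between the first i characters of 'pmoqfw' and the first j characters of 'jmsqfw', with D[i][0] = i, D[0][j] = j, and D[i][j] = D[i-1][j-1] if the characters match, else 1 + min(D[i-1][j], D[i][j-1], D[i-1][j-1]). Filling the table (rows: prefixes of 'pmoqfw', columns: prefixes of 'jmsqfw'):
     ε  j  m  s  q  f  w
  ε  0  1  2  3  4  5  6
  p  1  1  2  3  4  5  6
  m  2  2  1  2  3  4  5
  o  3  3  2  2  3  4  5
  q  4  4  3  3  2  3  4
  f  5  5  4  4  3  2  3
  w  6  6  5  5  4  3  2
The bottom-right entry gives D[6][6] = 2, so no sequence of fewer than 2 edits works. Backtracking through the table gives one optimal edit sequence (2 edits):
  pmoqfw → jmoqfw (sub p→j @1)
  jmoqfw → jmsqfw (sub o→s @3)
Edit distance = 2.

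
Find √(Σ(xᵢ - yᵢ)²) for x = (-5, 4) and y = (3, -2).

√(Σ(x_i - y_i)²) = √((-5 - 3)² + (4 - (-2))²)
= √((-8)² + 6²) = √(64 + 36) = √100 = 10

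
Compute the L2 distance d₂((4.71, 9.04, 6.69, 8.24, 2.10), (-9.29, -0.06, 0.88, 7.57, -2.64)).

√(Σ(x_i - y_i)²) = √((4.71 - (-9.29))² + (9.04 - (-0.06))² + (6.69 - 0.88)² + (8.24 - 7.57)² + (2.1 - (-2.64))²)
= √(14² + 9.1² + 5.81² + 0.67² + 4.74²) = √(196 + 82.81 + 33.7561 + 0.4489 + 22.4676) = √335.4826 ≈ 18.3162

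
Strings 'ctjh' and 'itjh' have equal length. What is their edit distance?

Let D[i][j] be the edit distance between the first i characters of 'ctjh' and the first j characters of 'itjh', with D[i][0] = i, D[0][j] = j, and D[i][j] = D[i-1][j-1] if the characters match, else 1 + min(D[i-1][j], D[i][j-1], D[i-1][j-1]). Filling the table (rows: prefixes of 'ctjh', columns: prefixes of 'itjh'):
     ε  i  t  j  h
  ε  0  1  2  3  4
  c  1  1  2  3  4
  t  2  2  1  2  3
  j  3  3  2  1  2
  h  4  4  3  2  1
The bottom-right entry gives D[4][4] = 1, so no sequence of fewer than 1 edit works. Backtracking through the table gives one optimal edit sequence (1 edit):
  ctjh → itjh (sub c→i @1)
Edit distance = 1.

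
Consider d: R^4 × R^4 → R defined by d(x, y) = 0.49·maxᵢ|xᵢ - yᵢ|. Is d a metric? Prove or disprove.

Yes. The L∞ (Chebyshev) norm induces a metric on R^4, and multiplying a metric by a positive constant 0.49 > 0 preserves all four axioms: non-negativity (0.49·||x-y|| ≥ 0), identity (0.49·||x-y|| = 0 ⟺ ||x-y|| = 0 ⟺ x = y), symmetry (||x-y|| = ||y-x||), and the triangle inequality (0.49·||x-z|| ≤ 0.49·||x-y|| + 0.49·||y-z||). So d is a metric.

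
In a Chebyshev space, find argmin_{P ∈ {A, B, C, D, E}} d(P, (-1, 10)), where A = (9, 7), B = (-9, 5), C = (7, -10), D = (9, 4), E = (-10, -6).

Distances: d(A) = 10, d(B) = 8, d(C) = 20, d(D) = 10, d(E) = 16. Nearest: B = (-9, 5) with distance 8.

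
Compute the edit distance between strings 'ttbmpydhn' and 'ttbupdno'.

Let D[i][j] be the edit distance between the first i characters of 'ttbmpydhn' and the first j characters of 'ttbupdno', with D[i][0] = i, D[0][j] = j, and D[i][j] = D[i-1][j-1] if the characters match, else 1 + min(D[i-1][j], D[i][j-1], D[i-1][j-1]). Filling the table (rows: prefixes of 'ttbmpydhn', columns: prefixes of 'ttbupdno'):
     ε  t  t  b  u  p  d  n  o
  ε  0  1  2  3  4  5  6  7  8
  t  1  0  1  2  3  4  5  6  7
  t  2  1  0  1  2  3  4  5  6
  b  3  2  1  0  1  2  3  4  5
  m  4  3  2  1  1  2  3  4  5
  p  5  4  3  2  2  1  2  3  4
  y  6  5  4  3  3  2  2  3  4
  d  7  6  5  4  4  3  2  3  4
  h  8  7  6  5  5  4  3  3  4
  n  9  8  7  6  6  5  4  3  4
The bottom-right entry gives D[9][8] = 4, so no sequence of fewer than 4 edits works. Backtracking through the table gives one optimal edit sequence (4 edits):
  ttbmpydhn → ttbupydhn (sub m→u @4)
  ttbupydhn → ttbupdhn (del y @6)
  ttbupdhn → ttbupdnn (sub h→n @7)
  ttbupdnn → ttbupdno (sub n→o @8)
Edit distance = 4.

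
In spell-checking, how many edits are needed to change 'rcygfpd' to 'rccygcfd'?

Let D[i][j] be the edit distance between the first i characters of 'rcygfpd' and the first j characters of 'rccygcfd', with D[i][0] = i, D[0][j] = j, and D[i][j] = D[i-1][j-1] if the characters match, else 1 + min(D[i-1][j], D[i][j-1], D[i-1][j-1]). Filling the table (rows: prefixes of 'rcygfpd', columns: prefixes of 'rccygcfd'):
     ε  r  c  c  y  g  c  f  d
  ε  0  1  2  3  4  5  6  7  8
  r  1  0  1  2  3  4  5  6  7
  c  2  1  0  1  2  3  4  5  6
  y  3  2  1  1  1  2  3  4  5
  g  4  3  2  2  2  1  2  3  4
  f  5  4  3  3  3  2  2  2  3
  p  6  5  4  4  4  3  3  3  3
  d  7  6  5  5  5  4  4  4  3
The bottom-right entry gives D[7][8] = 3, so no sequence of fewer than 3 edits works. Backtracking through the table gives one optimal edit sequence (3 edits):
  rcygfpd → rccygfpd (ins c @2)
  rccygfpd → rccygcpd (sub f→c @6)
  rccygcpd → rccygcfd (sub p→f @7)
Edit distance = 3.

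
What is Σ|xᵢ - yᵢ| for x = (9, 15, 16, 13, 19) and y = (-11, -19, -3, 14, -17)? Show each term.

Σ|x_i - y_i| = |9 - (-11)| + |15 - (-19)| + |16 - (-3)| + |13 - 14| + |19 - (-17)| = 20 + 34 + 19 + 1 + 36 = 110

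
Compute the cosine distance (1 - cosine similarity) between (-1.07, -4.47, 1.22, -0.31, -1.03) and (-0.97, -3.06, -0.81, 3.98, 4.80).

With u = (-1.07, -4.47, 1.22, -0.31, -1.03), v = (-0.97, -3.06, -0.81, 3.98, 4.80):
u·v = (-1.07)·(-0.97) + (-4.47)·(-3.06) + 1.22·(-0.81) + (-0.31)·3.98 + (-1.03)·4.8 = 1.0379 + 13.6782 + (-0.9882) + (-1.2338) + (-4.944) = 7.5501.
|u| = √((-1.07)² + (-4.47)² + 1.22² + (-0.31)² + (-1.03)²) = √(1.1449 + 19.9809 + 1.4884 + 0.0961 + 1.0609) = √23.7712, |v| = √((-0.97)² + (-3.06)² + (-0.81)² + 3.98² + 4.8²) = √(0.9409 + 9.3636 + 0.6561 + 15.8404 + 23.04) = √49.841.
cos θ = (u·v)/(|u||v|) = 7.5501/(√23.7712·√49.841) ≈ 0.2193
Cosine distance = 1 - cos θ ≈ 1 - 0.2193 = 0.7807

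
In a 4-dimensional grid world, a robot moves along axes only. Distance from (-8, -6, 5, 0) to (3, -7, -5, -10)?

Σ|x_i - y_i| = |-8 - 3| + |-6 - (-7)| + |5 - (-5)| + |0 - (-10)| = 11 + 1 + 10 + 10 = 32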